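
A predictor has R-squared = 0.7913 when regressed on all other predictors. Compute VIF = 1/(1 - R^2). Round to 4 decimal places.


Denominator: 1 - 0.7913 = 0.2087.
VIF = 1 / 0.2087 = 4.7916.

4.7916


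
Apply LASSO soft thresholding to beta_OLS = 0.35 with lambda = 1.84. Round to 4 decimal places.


Check: |0.35| = 0.35 vs lambda = 1.84.
Since |beta| <= lambda, the coefficient is set to 0.
Soft-thresholded coefficient = 0.0000.

0.0000


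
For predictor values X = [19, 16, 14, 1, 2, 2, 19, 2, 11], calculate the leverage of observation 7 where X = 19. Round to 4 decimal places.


n = 9, xbar = 9.5556.
SXX = sum((xi - xbar)^2) = 486.2222.
h = 1/9 + (19 - 9.5556)^2 / 486.2222 = 0.2946.

0.2946


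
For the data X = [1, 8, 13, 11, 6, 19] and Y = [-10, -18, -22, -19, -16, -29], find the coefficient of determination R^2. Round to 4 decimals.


After computing the OLS fit (b0=-9.1986, b1=-1.0139):
SSres = 3.2962, SStot = 200.0000.
R^2 = 1 - 3.2962/200.0000 = 0.9835.

0.9835


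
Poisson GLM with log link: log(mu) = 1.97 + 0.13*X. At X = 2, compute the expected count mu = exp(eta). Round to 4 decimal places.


eta = 1.97 + 0.13 * 2 = 2.2300.
mu = exp(2.2300) = 9.2999.

9.2999


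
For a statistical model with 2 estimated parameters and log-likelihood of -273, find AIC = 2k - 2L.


Compute:
2k = 2*2 = 4.
-2*loglik = -2*(-273) = 546.
AIC = 4 + 546 = 550.

550


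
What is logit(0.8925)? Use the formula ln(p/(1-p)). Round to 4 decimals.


1 - p = 0.1075.
p/(1-p) = 8.3023.
logit = ln(8.3023) = 2.1165.

2.1165


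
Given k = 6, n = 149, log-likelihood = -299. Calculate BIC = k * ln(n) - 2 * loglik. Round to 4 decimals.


Compute k*ln(n) = 6*ln(149) = 6*5.003946 = 30.023676.
Then -2*loglik = 598.
BIC = 30.023676 + 598 = 628.023676, which rounds to 628.0237.

628.0237


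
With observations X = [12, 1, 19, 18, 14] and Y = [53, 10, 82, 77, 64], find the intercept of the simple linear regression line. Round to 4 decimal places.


Compute b1 = 3.9903 from the OLS formula.
With xbar = 12.8000 and ybar = 57.2000, the intercept is:
b0 = 57.2000 - 3.9903 * 12.8000 = 6.1238.

6.1238


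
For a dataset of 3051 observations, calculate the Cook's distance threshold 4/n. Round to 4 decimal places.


The threshold is 4/n.
4/3051 = 0.0013.

0.0013


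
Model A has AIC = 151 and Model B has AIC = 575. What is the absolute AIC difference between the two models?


Absolute difference = |151 - 575| = 424.
The model with lower AIC (A) is preferred.

424


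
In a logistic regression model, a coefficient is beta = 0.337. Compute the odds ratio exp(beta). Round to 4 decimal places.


The odds ratio is computed as:
OR = e^(0.337) = 1.4007.

1.4007


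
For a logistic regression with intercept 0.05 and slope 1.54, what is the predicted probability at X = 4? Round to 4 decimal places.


Linear predictor: z = 0.05 + 1.54 * 4 = 6.2100.
P = 1/(1 + exp(-6.2100)) = 1/(1 + 0.0020) = 0.9980.

0.9980


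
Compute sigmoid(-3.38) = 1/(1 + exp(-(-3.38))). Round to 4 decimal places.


Compute exp(3.3800) = 29.3708.
Sigmoid = 1 / (1 + 29.3708) = 1 / 30.3708 = 0.0329.

0.0329


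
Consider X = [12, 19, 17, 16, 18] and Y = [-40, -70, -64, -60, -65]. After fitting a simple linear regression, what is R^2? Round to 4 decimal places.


The fitted line is Y = 10.0685 + -4.2603*X.
SSres = 10.8219, SStot = 540.8000.
R^2 = 1 - SSres/SStot = 0.9800.

0.9800


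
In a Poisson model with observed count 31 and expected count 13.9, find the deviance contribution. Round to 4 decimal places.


Compute y*ln(y/mu) = 31*ln(31/13.9) = 31*0.802098 = 24.865038.
y - mu = 17.1.
D = 2*(24.865038 - (17.1)) = 15.530076, which rounds to 15.5301.

15.5301


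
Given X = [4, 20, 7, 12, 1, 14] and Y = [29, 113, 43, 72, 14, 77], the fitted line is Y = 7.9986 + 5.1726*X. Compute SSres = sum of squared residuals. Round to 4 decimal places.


Predicted values from Y = 7.9986 + 5.1726*X.
Residuals: [0.3110, 1.5494, -1.2068, 1.9302, 0.8288, -3.4150].
SSres = 20.0285.

20.0285


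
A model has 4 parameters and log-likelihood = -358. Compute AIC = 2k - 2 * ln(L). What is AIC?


AIC = 2k - 2*loglik = 2(4) - 2(-358).
= 8 + 716 = 724.

724


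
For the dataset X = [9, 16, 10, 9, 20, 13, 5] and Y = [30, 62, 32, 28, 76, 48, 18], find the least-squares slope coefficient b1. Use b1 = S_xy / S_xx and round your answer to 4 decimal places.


First compute the means: xbar = 11.7143, ybar = 42.0000.
Then S_xx = sum((xi - xbar)^2) = 151.4286.
S_xy = sum((xi - xbar)(yi - ybar)) = 624.0000.
b1 = S_xy / S_xx = 624.0000 / 151.4286 = 4.1208.

4.1208


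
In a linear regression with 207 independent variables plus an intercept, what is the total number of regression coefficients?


Total coefficients = number of predictors + 1 (for the intercept).
= 207 + 1 = 208.

208


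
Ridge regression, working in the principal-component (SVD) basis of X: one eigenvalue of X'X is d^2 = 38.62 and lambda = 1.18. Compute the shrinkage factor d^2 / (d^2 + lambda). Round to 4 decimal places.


d^2 + lambda = 38.62 + 1.18 = 39.8000.
Shrinkage factor = 38.62/39.8000 = 0.9704.

0.9704


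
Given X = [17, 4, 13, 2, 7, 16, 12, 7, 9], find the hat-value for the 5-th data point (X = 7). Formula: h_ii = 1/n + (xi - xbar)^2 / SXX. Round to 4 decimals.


n = 9, xbar = 9.6667.
SXX = sum((xi - xbar)^2) = 216.0000.
h = 1/9 + (7 - 9.6667)^2 / 216.0000 = 0.1440.

0.1440


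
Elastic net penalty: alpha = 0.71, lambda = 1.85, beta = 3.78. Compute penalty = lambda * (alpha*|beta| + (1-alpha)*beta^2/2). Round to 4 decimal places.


Compute:
L1 = 0.71 * 3.78 = 2.6838.
L2 = 0.29 * 3.78^2 / 2 = 2.0718.
Penalty = 1.85 * (2.6838 + 2.0718) = 8.7979.

8.7979


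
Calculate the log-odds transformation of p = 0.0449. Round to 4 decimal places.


Compute the odds: 0.0449/0.9551 = 0.0470.
Take the natural log: ln(0.0470) = -3.0574.

-3.0574


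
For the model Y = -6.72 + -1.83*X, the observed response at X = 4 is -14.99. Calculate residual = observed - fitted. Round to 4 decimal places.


Predicted = -6.72 + -1.83 * 4 = -14.0400.
Residual = -14.99 - -14.0400 = -0.9500.

-0.9500


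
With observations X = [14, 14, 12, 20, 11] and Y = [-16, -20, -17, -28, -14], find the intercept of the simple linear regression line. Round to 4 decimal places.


First find the slope: b1 = -1.4959.
Means: xbar = 14.2000, ybar = -19.0000.
b0 = ybar - b1 * xbar = -19.0000 - -1.4959 * 14.2000 = 2.2418.

2.2418


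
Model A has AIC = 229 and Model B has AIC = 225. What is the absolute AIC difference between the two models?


|AIC_A - AIC_B| = |229 - 225| = 4.
Model B is preferred (lower AIC).

4


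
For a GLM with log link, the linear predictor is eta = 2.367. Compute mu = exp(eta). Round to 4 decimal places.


The inverse log link gives:
mu = exp(2.367) = 10.6653.

10.6653


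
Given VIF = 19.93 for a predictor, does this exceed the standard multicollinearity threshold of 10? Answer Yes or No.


Compare VIF = 19.93 to the threshold of 10.
19.93 >= 10, so the answer is Yes.

Yes


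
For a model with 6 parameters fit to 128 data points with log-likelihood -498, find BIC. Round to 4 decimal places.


k * ln(n) = 6 * ln(128) = 6 * 4.852030 = 29.112180.
-2 * loglik = -2 * (-498) = 996.
BIC = 29.112180 + 996 = 1025.112180, which rounds to 1025.1122.

1025.1122


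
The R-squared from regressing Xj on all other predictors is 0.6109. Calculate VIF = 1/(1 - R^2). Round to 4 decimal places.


Using VIF = 1/(1 - R^2_j):
1 - 0.6109 = 0.3891.
VIF = 2.5700.

2.5700


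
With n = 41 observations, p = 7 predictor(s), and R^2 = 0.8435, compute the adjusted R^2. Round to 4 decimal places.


Adjusted R^2 = 1 - (1 - R^2) * (n-1)/(n-p-1).
(1 - R^2) = 0.1565.
(n-1)/(n-p-1) = 40/33.
(1 - R^2) * (n-1) = 0.1565 * 40 = 6.2600.
Divide by (n-p-1): 6.2600 / 33 = 0.1897.
Adj R^2 = 1 - 0.1897 = 0.8103.

0.8103


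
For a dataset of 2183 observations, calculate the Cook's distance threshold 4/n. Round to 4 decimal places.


Using the rule of thumb:
Threshold = 4 / 2183 = 0.0018.

0.0018


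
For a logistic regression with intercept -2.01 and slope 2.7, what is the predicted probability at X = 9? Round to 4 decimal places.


z = -2.01 + 2.7 * 9 = 22.2900.
Sigmoid: P = 1 / (1 + exp(-22.2900)) = 1.0000.

1.0000


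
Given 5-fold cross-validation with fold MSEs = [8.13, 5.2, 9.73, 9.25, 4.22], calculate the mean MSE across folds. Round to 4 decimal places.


Total MSE across folds = 36.5300.
CV-MSE = 36.5300/5 = 7.3060.

7.3060


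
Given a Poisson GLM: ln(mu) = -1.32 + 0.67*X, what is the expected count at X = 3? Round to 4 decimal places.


Compute eta = -1.32 + 0.67 * 3 = 0.6900.
Apply inverse link: mu = e^0.6900 = 1.9937.

1.9937


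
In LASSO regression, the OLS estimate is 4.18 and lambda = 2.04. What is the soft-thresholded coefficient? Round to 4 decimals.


|beta_OLS| = 4.18.
lambda = 2.04.
Since |beta| > lambda, coefficient = sign(beta)*(|beta| - lambda) = 2.1400.
Result = 2.1400.

2.1400


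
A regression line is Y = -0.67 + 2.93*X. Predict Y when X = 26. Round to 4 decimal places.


Substitute X = 26 into the equation:
Y = -0.67 + 2.93 * 26 = -0.67 + 76.1800 = 75.5100.

75.5100


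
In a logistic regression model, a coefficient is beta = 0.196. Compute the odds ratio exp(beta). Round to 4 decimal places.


Odds ratio = exp(beta) = exp(0.196).
= 1.2165.

1.2165


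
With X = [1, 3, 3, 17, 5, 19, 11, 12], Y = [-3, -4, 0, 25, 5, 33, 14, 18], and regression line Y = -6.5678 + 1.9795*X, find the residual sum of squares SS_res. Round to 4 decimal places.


For each point, residual = actual - predicted.
Residuals: [1.5883, -3.3707, 0.6293, -2.0837, 1.6703, 1.9573, -1.2067, 0.8138].
Sum of squared residuals = 27.3615.

27.3615


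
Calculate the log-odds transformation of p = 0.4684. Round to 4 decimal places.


Compute the odds: 0.4684/0.5316 = 0.8811.
Take the natural log: ln(0.8811) = -0.1266.

-0.1266


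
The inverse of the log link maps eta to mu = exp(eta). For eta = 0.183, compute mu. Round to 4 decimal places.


mu = exp(eta) = exp(0.183).
= 1.2008.

1.2008


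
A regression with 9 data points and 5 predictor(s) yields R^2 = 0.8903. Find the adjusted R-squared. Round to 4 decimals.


Plug in: Adj R^2 = 1 - (1 - 0.8903) * 8/3.
= 1 - 0.1097 * 8/3
= 1 - 0.8776 / 3
= 1 - 0.2925 = 0.7075.

0.7075


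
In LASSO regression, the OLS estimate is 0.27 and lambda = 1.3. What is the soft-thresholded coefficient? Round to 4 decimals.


Check: |0.27| = 0.27 vs lambda = 1.3.
Since |beta| <= lambda, the coefficient is set to 0.
Soft-thresholded coefficient = 0.0000.

0.0000


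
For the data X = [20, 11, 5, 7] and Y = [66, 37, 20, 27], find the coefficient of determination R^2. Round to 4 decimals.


Fit the OLS line: b0 = 4.8249, b1 = 3.0395.
SSres = 2.5424.
SStot = 1229.0000.
R^2 = 1 - 2.5424/1229.0000 = 0.9979.

0.9979


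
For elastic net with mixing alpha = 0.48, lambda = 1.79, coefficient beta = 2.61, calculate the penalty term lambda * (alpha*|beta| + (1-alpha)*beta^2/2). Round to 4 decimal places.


alpha * |beta| = 0.48 * 2.61 = 1.2528.
(1-alpha) * beta^2/2 = 0.52 * 6.8121/2 = 1.7711.
Total = 1.79 * (1.2528 + 1.7711) = 5.4129.

5.4129


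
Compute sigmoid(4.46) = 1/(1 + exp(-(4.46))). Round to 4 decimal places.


exp(-4.4600) = 0.0116.
1 + exp(-z) = 1.0116.
sigmoid = 1/1.0116 = 0.9886.

0.9886


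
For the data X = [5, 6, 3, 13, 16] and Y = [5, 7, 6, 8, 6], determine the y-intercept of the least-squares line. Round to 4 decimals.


First find the slope: b1 = 0.0783.
Means: xbar = 8.6000, ybar = 6.4000.
b0 = ybar - b1 * xbar = 6.4000 - 0.0783 * 8.6000 = 5.7268.

5.7268


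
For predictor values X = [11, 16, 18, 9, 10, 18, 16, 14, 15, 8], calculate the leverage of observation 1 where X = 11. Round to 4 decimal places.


Compute xbar = 13.5000 with n = 10 observations.
SXX = 124.5000.
Leverage = 1/10 + (11 - 13.5000)^2/124.5000 = 0.1502.

0.1502


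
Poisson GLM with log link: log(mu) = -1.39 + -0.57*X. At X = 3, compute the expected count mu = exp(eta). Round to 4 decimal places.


Linear predictor: eta = -1.39 + (-0.57)(3) = -3.1000.
Expected count: mu = exp(-3.1000) = 0.0450.

0.0450


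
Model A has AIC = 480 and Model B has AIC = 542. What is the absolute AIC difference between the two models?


Absolute difference = |480 - 542| = 62.
The model with lower AIC (A) is preferred.

62


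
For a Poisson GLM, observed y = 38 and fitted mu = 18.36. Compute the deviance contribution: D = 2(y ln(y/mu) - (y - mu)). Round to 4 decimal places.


y/mu = 38/18.36 = 2.069717 (approx.), and ln(38/18.36) = 0.727412.
y * ln(y/mu) = 38 * 0.727412 = 27.641656.
y - mu = 19.64.
D = 2 * (27.641656 - 19.64) = 16.003312, which rounds to 16.0033.

16.0033


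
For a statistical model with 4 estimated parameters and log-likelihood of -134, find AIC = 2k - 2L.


Compute:
2k = 2*4 = 8.
-2*loglik = -2*(-134) = 268.
AIC = 8 + 268 = 276.

276


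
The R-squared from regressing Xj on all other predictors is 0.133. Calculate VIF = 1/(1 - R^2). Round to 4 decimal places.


Denominator: 1 - 0.133 = 0.867.
VIF = 1 / 0.867 = 1.1534.

1.1534


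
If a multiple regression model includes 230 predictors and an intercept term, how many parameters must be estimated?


Total coefficients = number of predictors + 1 (for the intercept).
= 230 + 1 = 231.

231


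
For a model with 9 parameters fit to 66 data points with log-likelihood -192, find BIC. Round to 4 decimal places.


Compute k*ln(n) = 9*ln(66) = 9*4.189655 = 37.706895.
Then -2*loglik = 384.
BIC = 37.706895 + 384 = 421.706895, which rounds to 421.7069.

421.7069


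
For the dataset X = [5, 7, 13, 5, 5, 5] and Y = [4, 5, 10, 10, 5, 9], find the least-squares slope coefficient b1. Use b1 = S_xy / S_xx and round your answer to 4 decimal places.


Calculate xbar = 6.6667, ybar = 7.1667.
S_xx = 51.3333, S_xy = 18.3333.
Using b1 = S_xy / S_xx = 18.3333 / 51.3333, we get b1 = 0.3571.

0.3571


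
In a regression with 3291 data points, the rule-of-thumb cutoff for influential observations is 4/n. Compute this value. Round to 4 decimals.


Cook's distance cutoff = 4/n = 4/3291.
= 0.0012.

0.0012


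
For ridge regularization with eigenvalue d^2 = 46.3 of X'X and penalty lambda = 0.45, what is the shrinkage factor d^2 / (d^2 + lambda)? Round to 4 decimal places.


Compute the denominator: 46.3 + 0.45 = 46.7500.
Shrinkage factor = 46.3 / 46.7500 = 0.9904.

0.9904


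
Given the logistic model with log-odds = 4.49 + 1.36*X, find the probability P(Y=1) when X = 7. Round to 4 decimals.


z = 4.49 + 1.36 * 7 = 14.0100.
Sigmoid: P = 1 / (1 + exp(-14.0100)) = 1.0000.

1.0000


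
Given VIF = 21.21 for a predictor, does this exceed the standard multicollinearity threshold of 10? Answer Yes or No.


Compare VIF = 21.21 to the threshold of 10.
21.21 >= 10, so the answer is Yes.

Yes


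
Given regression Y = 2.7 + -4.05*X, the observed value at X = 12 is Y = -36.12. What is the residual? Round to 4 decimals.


Compute yhat = 2.7 + (-4.05)(12) = -45.9000.
Residual = actual - predicted = -36.12 - -45.9000 = 9.7800.

9.7800


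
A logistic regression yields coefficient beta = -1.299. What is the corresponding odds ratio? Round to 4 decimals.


Odds ratio = exp(beta) = exp(-1.299).
= 0.2728.

0.2728


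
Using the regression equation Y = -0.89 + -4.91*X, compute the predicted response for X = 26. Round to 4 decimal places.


Predicted value:
Y = -0.89 + (-4.91)(26) = -0.89 + -127.6600 = -128.5500.

-128.5500


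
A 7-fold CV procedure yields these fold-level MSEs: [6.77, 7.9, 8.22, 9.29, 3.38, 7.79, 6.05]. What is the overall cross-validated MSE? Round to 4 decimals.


Total MSE across folds = 49.4000.
CV-MSE = 49.4000/7 = 7.0571.

7.0571


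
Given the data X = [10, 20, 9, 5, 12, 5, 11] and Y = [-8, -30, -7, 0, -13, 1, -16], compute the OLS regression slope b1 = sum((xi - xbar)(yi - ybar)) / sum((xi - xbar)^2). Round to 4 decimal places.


Calculate xbar = 10.2857, ybar = -10.4286.
S_xx = 155.4286, S_xy = -319.1429.
Using b1 = S_xy / S_xx = -319.1429 / 155.4286, we get b1 = -2.0533.

-2.0533


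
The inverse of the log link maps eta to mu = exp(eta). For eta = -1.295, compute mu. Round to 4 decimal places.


The inverse log link gives:
mu = exp(-1.295) = 0.2739.

0.2739


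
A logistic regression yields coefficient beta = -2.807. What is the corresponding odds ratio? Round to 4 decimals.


Odds ratio = exp(beta) = exp(-2.807).
= 0.0604.

0.0604


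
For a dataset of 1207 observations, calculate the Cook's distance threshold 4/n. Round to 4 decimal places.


The threshold is 4/n.
4/1207 = 0.0033.

0.0033


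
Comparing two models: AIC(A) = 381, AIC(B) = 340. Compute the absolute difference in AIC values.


|AIC_A - AIC_B| = |381 - 340| = 41.
Model B is preferred (lower AIC).

41


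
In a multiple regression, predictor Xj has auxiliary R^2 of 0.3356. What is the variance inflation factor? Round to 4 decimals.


Denominator: 1 - 0.3356 = 0.6644.
VIF = 1 / 0.6644 = 1.5051.

1.5051


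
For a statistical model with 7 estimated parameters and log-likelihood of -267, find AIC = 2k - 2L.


AIC = 2k - 2*loglik = 2(7) - 2(-267).
= 14 + 534 = 548.

548


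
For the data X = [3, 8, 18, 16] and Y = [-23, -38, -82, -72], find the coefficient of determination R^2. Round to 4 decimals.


After computing the OLS fit (b0=-9.1141, b1=-3.9676):
SSres = 14.5963, SStot = 2324.7500.
R^2 = 1 - 14.5963/2324.7500 = 0.9937.

0.9937


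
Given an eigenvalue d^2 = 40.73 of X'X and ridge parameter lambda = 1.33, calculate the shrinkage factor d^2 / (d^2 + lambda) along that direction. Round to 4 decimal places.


d^2 + lambda = 40.73 + 1.33 = 42.0600.
Shrinkage factor = 40.73/42.0600 = 0.9684.

0.9684


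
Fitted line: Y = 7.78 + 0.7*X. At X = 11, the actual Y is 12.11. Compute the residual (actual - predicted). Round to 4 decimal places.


Fitted value at X = 11 is yhat = 7.78 + 0.7*11 = 15.4800.
Residual = 12.11 - 15.4800 = -3.3700.

-3.3700


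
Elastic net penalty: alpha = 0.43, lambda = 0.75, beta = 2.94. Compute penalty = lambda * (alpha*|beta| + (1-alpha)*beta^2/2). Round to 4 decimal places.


Compute:
L1 = 0.43 * 2.94 = 1.2642.
L2 = 0.57 * 2.94^2 / 2 = 2.4634.
Penalty = 0.75 * (1.2642 + 2.4634) = 2.7957.

2.7957


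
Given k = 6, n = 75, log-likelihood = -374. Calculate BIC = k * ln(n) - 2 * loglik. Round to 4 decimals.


ln(75) = 4.317488.
k * ln(n) = 6 * 4.317488 = 25.904928.
-2L = 748.
BIC = 25.904928 + 748 = 773.904928, which rounds to 773.9049.

773.9049


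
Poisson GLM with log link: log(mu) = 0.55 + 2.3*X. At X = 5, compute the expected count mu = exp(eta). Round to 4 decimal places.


Compute eta = 0.55 + 2.3 * 5 = 12.0500.
Apply inverse link: mu = e^12.0500 = 171099.4080.

171099.4080


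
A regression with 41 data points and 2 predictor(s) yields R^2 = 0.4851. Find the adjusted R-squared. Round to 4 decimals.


Adjusted R^2 = 1 - (1 - R^2) * (n-1)/(n-p-1).
(1 - R^2) = 0.5149.
(n-1)/(n-p-1) = 40/38.
(1 - R^2) * (n-1) = 0.5149 * 40 = 20.5960.
Divide by (n-p-1): 20.5960 / 38 = 0.5420.
Adj R^2 = 1 - 0.5420 = 0.4580.

0.4580


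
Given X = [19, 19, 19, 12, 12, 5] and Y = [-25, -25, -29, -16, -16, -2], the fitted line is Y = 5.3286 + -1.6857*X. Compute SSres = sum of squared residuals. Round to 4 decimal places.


For each point, residual = actual - predicted.
Residuals: [1.6997, 1.6997, -2.3003, -1.1002, -1.1002, 1.0999].
Sum of squared residuals = 14.7000.

14.7000


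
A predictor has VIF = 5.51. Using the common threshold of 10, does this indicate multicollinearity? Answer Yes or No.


Compare VIF = 5.51 to the threshold of 10.
5.51 < 10, so the answer is No.

No


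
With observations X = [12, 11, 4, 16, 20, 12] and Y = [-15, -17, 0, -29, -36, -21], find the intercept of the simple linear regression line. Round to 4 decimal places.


Compute b1 = -2.2857 from the OLS formula.
With xbar = 12.5000 and ybar = -19.6667, the intercept is:
b0 = -19.6667 - -2.2857 * 12.5000 = 8.9048.

8.9048


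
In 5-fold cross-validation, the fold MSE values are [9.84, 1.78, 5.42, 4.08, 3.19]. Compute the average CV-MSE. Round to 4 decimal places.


Sum of fold MSEs = 24.3100.
Average = 24.3100 / 5 = 4.8620.

4.8620


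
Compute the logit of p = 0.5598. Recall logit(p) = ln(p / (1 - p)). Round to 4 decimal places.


1 - p = 0.4402.
p/(1-p) = 1.2717.
logit = ln(1.2717) = 0.2404.

0.2404


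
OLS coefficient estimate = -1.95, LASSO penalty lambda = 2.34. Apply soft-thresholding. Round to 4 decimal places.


Check: |-1.95| = 1.95 vs lambda = 2.34.
Since |beta| <= lambda, the coefficient is set to 0.
Soft-thresholded coefficient = 0.0000.

0.0000


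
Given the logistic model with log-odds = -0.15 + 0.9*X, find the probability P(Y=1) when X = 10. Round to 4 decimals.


Linear predictor: z = -0.15 + 0.9 * 10 = 8.8500.
P = 1/(1 + exp(-8.8500)) = 1/(1 + 0.0001) = 0.9999.

0.9999


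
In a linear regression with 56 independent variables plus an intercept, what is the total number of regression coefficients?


Total coefficients = number of predictors + 1 (for the intercept).
= 56 + 1 = 57.

57


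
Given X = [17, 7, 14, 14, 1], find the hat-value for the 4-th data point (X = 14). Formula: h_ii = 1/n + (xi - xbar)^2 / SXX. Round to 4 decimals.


Compute xbar = 10.6000 with n = 5 observations.
SXX = 169.2000.
Leverage = 1/5 + (14 - 10.6000)^2/169.2000 = 0.2683.

0.2683


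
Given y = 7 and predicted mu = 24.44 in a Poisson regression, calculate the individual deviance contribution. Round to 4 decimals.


Compute y*ln(y/mu) = 7*ln(7/24.44) = 7*-1.250311 = -8.752177.
y - mu = -17.44.
D = 2*(-8.752177 - (-17.44)) = 17.375646, which rounds to 17.3756.

17.3756


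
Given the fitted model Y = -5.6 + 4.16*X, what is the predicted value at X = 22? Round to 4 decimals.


Predicted value:
Y = -5.6 + (4.16)(22) = -5.6 + 91.5200 = 85.9200.

85.9200


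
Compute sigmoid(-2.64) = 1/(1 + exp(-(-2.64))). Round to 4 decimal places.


First, exp(2.6400) = 14.0132.
Then sigma(z) = 1/(1 + 14.0132) = 0.0666.

0.0666


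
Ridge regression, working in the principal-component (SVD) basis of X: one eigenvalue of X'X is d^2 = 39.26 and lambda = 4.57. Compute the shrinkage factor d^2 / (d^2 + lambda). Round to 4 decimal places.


d^2 + lambda = 39.26 + 4.57 = 43.8300.
Shrinkage factor = 39.26/43.8300 = 0.8957.

0.8957


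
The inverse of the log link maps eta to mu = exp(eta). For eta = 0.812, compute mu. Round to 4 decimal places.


mu = exp(eta) = exp(0.812).
= 2.2524.

2.2524


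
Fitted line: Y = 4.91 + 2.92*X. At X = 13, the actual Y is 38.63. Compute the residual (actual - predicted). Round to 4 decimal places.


Fitted value at X = 13 is yhat = 4.91 + 2.92*13 = 42.8700.
Residual = 38.63 - 42.8700 = -4.2400.

-4.2400


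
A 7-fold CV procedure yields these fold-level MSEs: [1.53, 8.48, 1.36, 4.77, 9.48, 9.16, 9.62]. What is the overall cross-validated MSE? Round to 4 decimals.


Sum of fold MSEs = 44.4000.
Average = 44.4000 / 7 = 6.3429.

6.3429


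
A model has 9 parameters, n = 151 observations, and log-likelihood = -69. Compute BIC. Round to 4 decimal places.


ln(151) = 5.017280.
k * ln(n) = 9 * 5.017280 = 45.155520.
-2L = 138.
BIC = 45.155520 + 138 = 183.155520, which rounds to 183.1555.

183.1555


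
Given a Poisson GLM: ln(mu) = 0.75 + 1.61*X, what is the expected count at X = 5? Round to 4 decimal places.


Linear predictor: eta = 0.75 + (1.61)(5) = 8.8000.
Expected count: mu = exp(8.8000) = 6634.2440.

6634.2440


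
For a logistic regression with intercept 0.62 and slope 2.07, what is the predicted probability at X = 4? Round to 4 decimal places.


Compute z = 0.62 + (2.07)(4) = 8.9000.
exp(-z) = 0.0001.
P = 1/(1 + 0.0001) = 0.9999.

0.9999


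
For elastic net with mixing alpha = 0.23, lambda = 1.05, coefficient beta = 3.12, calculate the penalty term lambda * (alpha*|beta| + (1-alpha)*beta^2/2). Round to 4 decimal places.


L1 component = 0.23 * |3.12| = 0.7176.
L2 component = 0.77 * 3.12^2 / 2 = 3.7477.
Penalty = 1.05 * (0.7176 + 3.7477) = 1.05 * 4.4653 = 4.6886.

4.6886


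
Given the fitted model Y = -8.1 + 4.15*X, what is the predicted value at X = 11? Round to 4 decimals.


Substitute X = 11 into the equation:
Y = -8.1 + 4.15 * 11 = -8.1 + 45.6500 = 37.5500.

37.5500


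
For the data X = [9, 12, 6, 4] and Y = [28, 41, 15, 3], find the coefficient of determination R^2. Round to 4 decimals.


Fit the OLS line: b0 = -14.4694, b1 = 4.6735.
SSres = 4.0816.
SStot = 806.7500.
R^2 = 1 - 4.0816/806.7500 = 0.9949.

0.9949


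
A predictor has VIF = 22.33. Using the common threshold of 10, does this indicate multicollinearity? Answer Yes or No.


The threshold is 10.
VIF = 22.33 is >= 10.
Multicollinearity indication: Yes.

Yes


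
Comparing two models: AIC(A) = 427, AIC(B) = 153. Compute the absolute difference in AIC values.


Absolute difference = |427 - 153| = 274.
The model with lower AIC (B) is preferred.

274


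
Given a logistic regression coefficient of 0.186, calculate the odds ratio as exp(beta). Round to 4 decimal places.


Odds ratio = exp(beta) = exp(0.186).
= 1.2044.

1.2044


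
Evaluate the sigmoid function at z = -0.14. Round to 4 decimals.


First, exp(0.1400) = 1.1503.
Then sigma(z) = 1/(1 + 1.1503) = 0.4651.

0.4651


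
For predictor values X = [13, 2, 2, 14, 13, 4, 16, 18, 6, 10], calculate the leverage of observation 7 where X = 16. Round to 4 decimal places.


Mean of X: xbar = 9.8000.
SXX = 313.6000.
For X = 16: h = 1/10 + (16 - 9.8000)^2/313.6000 = 0.2226.

0.2226


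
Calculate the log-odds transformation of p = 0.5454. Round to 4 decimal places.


Compute the odds: 0.5454/0.4546 = 1.1997.
Take the natural log: ln(1.1997) = 0.1821.

0.1821


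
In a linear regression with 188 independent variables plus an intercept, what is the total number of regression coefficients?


Including the intercept, the model has 188 predictor coefficients + 1 intercept.
Total = 189.

189


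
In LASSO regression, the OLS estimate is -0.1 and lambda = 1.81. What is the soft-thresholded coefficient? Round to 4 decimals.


Check: |-0.1| = 0.1 vs lambda = 1.81.
Since |beta| <= lambda, the coefficient is set to 0.
Soft-thresholded coefficient = 0.0000.

0.0000


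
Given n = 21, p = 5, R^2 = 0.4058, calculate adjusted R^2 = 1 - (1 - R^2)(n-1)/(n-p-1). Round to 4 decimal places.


Adjusted R^2 = 1 - (1 - R^2) * (n-1)/(n-p-1).
(1 - R^2) = 0.5942.
(n-1)/(n-p-1) = 20/15.
(1 - R^2) * (n-1) = 0.5942 * 20 = 11.8840.
Divide by (n-p-1): 11.8840 / 15 = 0.7923.
Adj R^2 = 1 - 0.7923 = 0.2077.

0.2077


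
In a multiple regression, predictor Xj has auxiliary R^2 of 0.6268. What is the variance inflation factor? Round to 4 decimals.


Denominator: 1 - 0.6268 = 0.3732.
VIF = 1 / 0.3732 = 2.6795.

2.6795


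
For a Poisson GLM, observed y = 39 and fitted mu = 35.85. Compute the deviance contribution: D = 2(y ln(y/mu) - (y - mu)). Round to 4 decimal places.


y/mu = 39/35.85 = 1.087866 (approx.), and ln(39/35.85) = 0.084218.
y * ln(y/mu) = 39 * 0.084218 = 3.284502.
y - mu = 3.15.
D = 2 * (3.284502 - 3.15) = 0.269004, which rounds to 0.2690.

0.2690


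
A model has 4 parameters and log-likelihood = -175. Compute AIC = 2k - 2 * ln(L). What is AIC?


Compute:
2k = 2*4 = 8.
-2*loglik = -2*(-175) = 350.
AIC = 8 + 350 = 358.

358


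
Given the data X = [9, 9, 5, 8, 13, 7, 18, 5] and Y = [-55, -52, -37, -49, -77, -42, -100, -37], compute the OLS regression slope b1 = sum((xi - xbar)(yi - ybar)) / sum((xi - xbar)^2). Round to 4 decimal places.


Calculate xbar = 9.2500, ybar = -56.1250.
S_xx = 133.5000, S_xy = -666.7500.
Using b1 = S_xy / S_xx = -666.7500 / 133.5000, we get b1 = -4.9944.

-4.9944


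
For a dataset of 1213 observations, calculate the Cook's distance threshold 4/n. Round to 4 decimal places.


The threshold is 4/n.
4/1213 = 0.0033.

0.0033


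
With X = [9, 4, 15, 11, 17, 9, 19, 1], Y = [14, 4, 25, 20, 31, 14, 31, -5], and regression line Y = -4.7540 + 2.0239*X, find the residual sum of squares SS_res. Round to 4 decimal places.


Predicted values from Y = -4.7540 + 2.0239*X.
Residuals: [0.5389, 0.6584, -0.6045, 2.4911, 1.3477, 0.5389, -2.7001, -2.2699].
SSres = 21.8446.

21.8446


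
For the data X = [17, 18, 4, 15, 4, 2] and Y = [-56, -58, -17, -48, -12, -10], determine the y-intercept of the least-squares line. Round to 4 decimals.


Compute b1 = -3.0730 from the OLS formula.
With xbar = 10.0000 and ybar = -33.5000, the intercept is:
b0 = -33.5000 - -3.0730 * 10.0000 = -2.7701.

-2.7701


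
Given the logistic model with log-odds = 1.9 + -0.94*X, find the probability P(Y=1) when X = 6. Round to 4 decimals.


z = 1.9 + -0.94 * 6 = -3.7400.
Sigmoid: P = 1 / (1 + exp(3.7400)) = 0.0232.

0.0232


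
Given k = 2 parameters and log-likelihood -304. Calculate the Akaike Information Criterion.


AIC = 2k - 2*loglik = 2(2) - 2(-304).
= 4 + 608 = 612.

612


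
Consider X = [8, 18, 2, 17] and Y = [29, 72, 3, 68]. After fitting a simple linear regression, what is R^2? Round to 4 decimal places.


The fitted line is Y = -5.6052 + 4.3205*X.
SSres = 0.0544, SStot = 3262.0000.
R^2 = 1 - SSres/SStot = 1.0000.

1.0000


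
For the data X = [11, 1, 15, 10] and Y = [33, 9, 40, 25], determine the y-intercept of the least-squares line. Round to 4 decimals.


Compute b1 = 2.2172 from the OLS formula.
With xbar = 9.2500 and ybar = 26.7500, the intercept is:
b0 = 26.7500 - 2.2172 * 9.2500 = 6.2411.

6.2411


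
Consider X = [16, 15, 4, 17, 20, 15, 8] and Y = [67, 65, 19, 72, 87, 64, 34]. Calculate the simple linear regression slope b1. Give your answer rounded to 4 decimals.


The sample means are xbar = 13.5714 and ybar = 58.2857.
Compute S_xx = 185.7143 and S_xy = 781.8571.
Slope b1 = S_xy / S_xx = 781.8571 / 185.7143 = 4.2100.

4.2100


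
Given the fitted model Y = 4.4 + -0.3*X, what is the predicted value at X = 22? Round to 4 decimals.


Predicted value:
Y = 4.4 + (-0.3)(22) = 4.4 + -6.6000 = -2.2000.

-2.2000


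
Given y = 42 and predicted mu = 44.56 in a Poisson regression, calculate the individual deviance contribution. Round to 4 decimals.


y/mu = 42/44.56 = 0.942549 (approx.), and ln(42/44.56) = -0.059167.
y * ln(y/mu) = 42 * -0.059167 = -2.485014.
y - mu = -2.56.
D = 2 * (-2.485014 - -2.56) = 0.149972, which rounds to 0.1500.

0.1500


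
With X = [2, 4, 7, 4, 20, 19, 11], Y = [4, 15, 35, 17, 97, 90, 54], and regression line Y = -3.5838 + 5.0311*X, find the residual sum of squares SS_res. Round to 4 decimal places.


For each point, residual = actual - predicted.
Residuals: [-2.4784, -1.5406, 3.3661, 0.4594, -0.0382, -2.0071, 2.2417].
Sum of squared residuals = 29.1127.

29.1127


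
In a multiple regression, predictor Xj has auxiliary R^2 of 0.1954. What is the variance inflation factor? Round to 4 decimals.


VIF = 1 / (1 - 0.1954).
= 1 / 0.8046 = 1.2429.

1.2429


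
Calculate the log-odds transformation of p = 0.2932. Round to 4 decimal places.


The odds are p/(1-p) = 0.2932 / 0.7068 = 0.4148.
logit(p) = ln(0.4148) = -0.8799.

-0.8799


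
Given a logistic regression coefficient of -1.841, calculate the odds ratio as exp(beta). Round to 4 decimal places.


exp(-1.841) = 0.1587.
So the odds ratio is 0.1587.

0.1587


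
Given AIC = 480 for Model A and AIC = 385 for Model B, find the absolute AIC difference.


Compute |480 - 385| = 95.
Model B has the smaller AIC.

95


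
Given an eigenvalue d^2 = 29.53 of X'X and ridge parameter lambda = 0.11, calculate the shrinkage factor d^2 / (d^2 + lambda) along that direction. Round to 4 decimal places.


d^2 + lambda = 29.53 + 0.11 = 29.6400.
Shrinkage factor = 29.53/29.6400 = 0.9963.

0.9963


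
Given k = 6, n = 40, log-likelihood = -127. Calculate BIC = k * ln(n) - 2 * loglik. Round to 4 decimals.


Compute k*ln(n) = 6*ln(40) = 6*3.688879 = 22.133274.
Then -2*loglik = 254.
BIC = 22.133274 + 254 = 276.133274, which rounds to 276.1333.

276.1333


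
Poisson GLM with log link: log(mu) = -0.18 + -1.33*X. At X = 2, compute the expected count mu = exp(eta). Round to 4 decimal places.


Compute eta = -0.18 + -1.33 * 2 = -2.8400.
Apply inverse link: mu = e^-2.8400 = 0.0584.

0.0584


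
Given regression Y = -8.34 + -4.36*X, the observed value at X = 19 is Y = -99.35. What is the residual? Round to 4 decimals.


Fitted value at X = 19 is yhat = -8.34 + -4.36*19 = -91.1800.
Residual = -99.35 - -91.1800 = -8.1700.

-8.1700


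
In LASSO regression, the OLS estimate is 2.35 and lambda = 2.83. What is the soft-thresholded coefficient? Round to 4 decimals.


Absolute value: |2.35| = 2.35.
Compare to lambda = 2.83.
Since |beta| <= lambda, the coefficient is set to 0.

0.0000


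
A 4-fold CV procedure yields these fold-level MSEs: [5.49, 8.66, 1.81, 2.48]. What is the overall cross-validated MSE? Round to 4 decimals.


Add all fold MSEs: 18.4400.
Divide by k = 4: 18.4400/4 = 4.6100.

4.6100


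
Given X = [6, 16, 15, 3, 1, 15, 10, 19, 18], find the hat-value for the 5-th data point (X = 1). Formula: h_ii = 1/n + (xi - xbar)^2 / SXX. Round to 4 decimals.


Mean of X: xbar = 11.4444.
SXX = 358.2222.
For X = 1: h = 1/9 + (1 - 11.4444)^2/358.2222 = 0.4156.

0.4156


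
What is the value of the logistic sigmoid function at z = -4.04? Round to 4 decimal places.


First, exp(4.0400) = 56.8263.
Then sigma(z) = 1/(1 + 56.8263) = 0.0173.

0.0173


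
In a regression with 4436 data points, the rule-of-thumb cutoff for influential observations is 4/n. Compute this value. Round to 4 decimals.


The threshold is 4/n.
4/4436 = 0.0009.

0.0009


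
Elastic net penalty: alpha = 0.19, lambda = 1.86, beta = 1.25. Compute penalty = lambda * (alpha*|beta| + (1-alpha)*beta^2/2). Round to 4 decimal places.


alpha * |beta| = 0.19 * 1.25 = 0.2375.
(1-alpha) * beta^2/2 = 0.81 * 1.5625/2 = 0.6328.
Total = 1.86 * (0.2375 + 0.6328) = 1.6188.

1.6188


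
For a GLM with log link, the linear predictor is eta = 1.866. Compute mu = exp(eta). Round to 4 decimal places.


Apply the inverse link:
mu = e^1.866 = 6.4624.

6.4624


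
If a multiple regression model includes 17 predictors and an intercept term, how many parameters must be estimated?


Each predictor gets one coefficient, plus one intercept.
Total parameters = 17 + 1 = 18.

18


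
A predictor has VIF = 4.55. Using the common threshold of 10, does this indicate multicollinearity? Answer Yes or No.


The threshold is 10.
VIF = 4.55 is < 10.
Multicollinearity indication: No.

No


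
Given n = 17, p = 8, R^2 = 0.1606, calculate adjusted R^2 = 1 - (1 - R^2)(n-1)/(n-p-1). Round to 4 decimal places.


Using the formula:
(1 - 0.1606) = 0.8394.
Multiply by 16/8: 0.8394 * 16 = 13.4304, then 13.4304 / 8 = 1.6788.
Adj R^2 = 1 - 1.6788 = -0.6788.

-0.6788


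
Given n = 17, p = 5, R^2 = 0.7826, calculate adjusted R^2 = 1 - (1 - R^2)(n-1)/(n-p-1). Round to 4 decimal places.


Plug in: Adj R^2 = 1 - (1 - 0.7826) * 16/11.
= 1 - 0.2174 * 16/11
= 1 - 3.4784 / 11
= 1 - 0.3162 = 0.6838.

0.6838


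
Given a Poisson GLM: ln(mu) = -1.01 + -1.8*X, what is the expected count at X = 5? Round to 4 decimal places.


eta = -1.01 + -1.8 * 5 = -10.0100.
mu = exp(-10.0100) = 0.0000.

0.0000


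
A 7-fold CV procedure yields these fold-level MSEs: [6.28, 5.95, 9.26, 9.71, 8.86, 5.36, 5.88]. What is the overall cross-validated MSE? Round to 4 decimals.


Total MSE across folds = 51.3000.
CV-MSE = 51.3000/7 = 7.3286.

7.3286


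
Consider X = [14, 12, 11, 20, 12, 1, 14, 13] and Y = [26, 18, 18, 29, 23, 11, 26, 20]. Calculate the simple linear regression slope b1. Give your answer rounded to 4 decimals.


First compute the means: xbar = 12.1250, ybar = 21.3750.
Then S_xx = sum((xi - xbar)^2) = 194.8750.
S_xy = sum((xi - xbar)(yi - ybar)) = 195.6250.
b1 = S_xy / S_xx = 195.6250 / 194.8750 = 1.0038.

1.0038


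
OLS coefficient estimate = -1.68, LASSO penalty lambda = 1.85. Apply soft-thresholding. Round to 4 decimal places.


Check: |-1.68| = 1.68 vs lambda = 1.85.
Since |beta| <= lambda, the coefficient is set to 0.
Soft-thresholded coefficient = 0.0000.

0.0000


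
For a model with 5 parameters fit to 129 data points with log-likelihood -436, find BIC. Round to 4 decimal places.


Compute k*ln(n) = 5*ln(129) = 5*4.859812 = 24.299060.
Then -2*loglik = 872.
BIC = 24.299060 + 872 = 896.299060, which rounds to 896.2991.

896.2991


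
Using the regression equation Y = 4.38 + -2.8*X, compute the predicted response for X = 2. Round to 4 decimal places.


Substitute X = 2 into the equation:
Y = 4.38 + -2.8 * 2 = 4.38 + -5.6000 = -1.2200.

-1.2200


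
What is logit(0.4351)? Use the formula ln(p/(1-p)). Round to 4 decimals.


The odds are p/(1-p) = 0.4351 / 0.5649 = 0.7702.
logit(p) = ln(0.7702) = -0.2611.

-0.2611


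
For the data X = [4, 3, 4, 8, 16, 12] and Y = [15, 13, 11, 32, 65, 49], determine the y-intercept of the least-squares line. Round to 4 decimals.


Compute b1 = 4.2229 from the OLS formula.
With xbar = 7.8333 and ybar = 30.8333, the intercept is:
b0 = 30.8333 - 4.2229 * 7.8333 = -2.2460.

-2.2460


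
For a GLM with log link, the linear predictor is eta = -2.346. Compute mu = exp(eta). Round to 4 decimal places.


The inverse log link gives:
mu = exp(-2.346) = 0.0958.

0.0958


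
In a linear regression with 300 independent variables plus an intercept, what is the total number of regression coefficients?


Total coefficients = number of predictors + 1 (for the intercept).
= 300 + 1 = 301.

301


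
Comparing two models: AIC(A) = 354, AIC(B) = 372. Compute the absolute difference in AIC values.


Absolute difference = |354 - 372| = 18.
The model with lower AIC (A) is preferred.

18


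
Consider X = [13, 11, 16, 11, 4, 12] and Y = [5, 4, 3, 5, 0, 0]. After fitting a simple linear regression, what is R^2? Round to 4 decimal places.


The fitted line is Y = -0.3066 + 0.2812*X.
SSres = 20.6004, SStot = 26.8333.
R^2 = 1 - SSres/SStot = 0.2323.

0.2323


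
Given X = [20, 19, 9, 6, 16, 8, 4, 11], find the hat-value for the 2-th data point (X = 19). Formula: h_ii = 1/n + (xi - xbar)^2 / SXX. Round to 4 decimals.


Mean of X: xbar = 11.6250.
SXX = 253.8750.
For X = 19: h = 1/8 + (19 - 11.6250)^2/253.8750 = 0.3392.

0.3392


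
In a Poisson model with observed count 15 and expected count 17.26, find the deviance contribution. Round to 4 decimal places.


First: ln(15/17.26) = -0.140341.
Then: 15 * -0.140341 = -2.105115.
y - mu = 15 - 17.26 = -2.26.
D = 2(-2.105115 - -2.26) = 0.309770, which rounds to 0.3098.

0.3098


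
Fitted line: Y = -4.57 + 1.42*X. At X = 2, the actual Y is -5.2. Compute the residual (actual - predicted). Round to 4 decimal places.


Fitted value at X = 2 is yhat = -4.57 + 1.42*2 = -1.7300.
Residual = -5.2 - -1.7300 = -3.4700.

-3.4700


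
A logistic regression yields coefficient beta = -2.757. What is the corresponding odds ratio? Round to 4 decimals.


exp(-2.757) = 0.0635.
So the odds ratio is 0.0635.

0.0635


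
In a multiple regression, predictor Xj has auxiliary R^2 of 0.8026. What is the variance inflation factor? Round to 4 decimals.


Denominator: 1 - 0.8026 = 0.1974.
VIF = 1 / 0.1974 = 5.0659.

5.0659


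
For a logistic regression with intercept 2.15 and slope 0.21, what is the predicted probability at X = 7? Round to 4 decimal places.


Linear predictor: z = 2.15 + 0.21 * 7 = 3.6200.
P = 1/(1 + exp(-3.6200)) = 1/(1 + 0.0268) = 0.9739.

0.9739
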